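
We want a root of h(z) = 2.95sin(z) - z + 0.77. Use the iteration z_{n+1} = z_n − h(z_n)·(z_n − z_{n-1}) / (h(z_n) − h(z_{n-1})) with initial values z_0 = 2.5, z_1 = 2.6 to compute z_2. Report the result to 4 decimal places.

h(2.5) = 0.035493, h(2.6) = -0.309271
z_2 = 2.600000 − (-0.309271)·(2.600000 − 2.500000) / (-0.309271 − 0.035493) = 2.600000 − (-0.030927)/(-0.344764) = 2.510295

2.5103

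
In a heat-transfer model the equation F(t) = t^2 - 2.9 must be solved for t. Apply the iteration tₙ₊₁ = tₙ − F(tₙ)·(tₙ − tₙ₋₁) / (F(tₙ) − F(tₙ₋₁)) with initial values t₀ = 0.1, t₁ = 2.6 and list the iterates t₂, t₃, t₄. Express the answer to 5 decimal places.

1.17037, 1.57623, 1.72751

F(0.1) = -2.8900000, F(2.6) = 3.8600000
t₂ = 2.6000000 − 3.8600000·(2.6000000 − 0.1000000) / (3.8600000 − (-2.8900000)) = 2.6000000 − (9.6500000)/(6.7500000) = 1.1703704
F(1.1703704) = -1.5302332
t₃ = 1.1703704 − (-1.5302332)·(1.1703704 − 2.6000000) / (-1.5302332 − 3.8600000) = 1.1703704 − (2.1876667)/(-5.3902332) = 1.5762279
F(1.5762279) = -0.4155056
t₄ = 1.5762279 − (-0.4155056)·(1.5762279 − 1.1703704) / (-0.4155056 − (-1.5302332)) = 1.5762279 − (-0.1686361)/(1.1147276) = 1.7275080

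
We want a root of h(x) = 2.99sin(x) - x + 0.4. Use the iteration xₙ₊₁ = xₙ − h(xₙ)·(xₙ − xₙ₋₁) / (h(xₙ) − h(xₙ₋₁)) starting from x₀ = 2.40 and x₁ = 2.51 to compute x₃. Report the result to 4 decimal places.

h(2.40) = 0.019635, h(2.51) = -0.344612
x₂ = 2.510000 − (-0.344612)·(2.510000 − 2.400000) / (-0.344612 − 0.019635) = 2.510000 − (-0.037907)/(-0.364246) = 2.405930
h(2.405930) = 0.000596
x₃ = 2.405930 − 0.000596·(2.405930 − 2.510000) / (0.000596 − (-0.344612)) = 2.405930 − (-0.000062)/(0.345208) = 2.406109

2.4061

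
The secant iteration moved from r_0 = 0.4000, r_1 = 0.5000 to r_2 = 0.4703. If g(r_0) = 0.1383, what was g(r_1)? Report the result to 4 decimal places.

The secant line through (0.4000, 0.1383) and (0.5000, g(r_1)) crosses zero at r_2 = 0.4703.
So (0.4000, 0.1383), (0.5000, g(r_1)), (0.4703, 0) are collinear:
g(r_1) = 0.1383 · (0.5000 − 0.4703) / (0.4000 − 0.4703) = 0.1383 · (0.029700)/(-0.070300) = -0.058428

-0.0584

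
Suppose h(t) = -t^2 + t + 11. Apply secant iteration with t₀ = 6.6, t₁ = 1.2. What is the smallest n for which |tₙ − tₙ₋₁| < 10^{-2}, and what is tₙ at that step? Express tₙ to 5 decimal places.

n = 7, tₙ = 3.85410

h(6.6) = -25.9600000, h(1.2) = 10.7600000
t₂ = 1.2000000 − 10.7600000·(-5.4000000)/(36.7200000) = 2.7823529;  |Δ| = 1.5823529
h(2.7823529) = 6.0408651
t₃ = 2.7823529 − 6.0408651·(1.5823529)/(-4.7191349) = 4.8078895;  |Δ| = 2.0255366
h(4.8078895) = -7.3079123
t₄ = 4.8078895 − (-7.3079123)·(2.0255366)/(-13.3487774) = 3.6989907;  |Δ| = 1.1088989
h(3.6989907) = 1.0164586
t₅ = 3.6989907 − 1.0164586·(-1.1088989)/(8.3243709) = 3.8343943;  |Δ| = 0.1354036
h(3.8343943) = 0.1318148
t₆ = 3.8343943 − 0.1318148·(0.1354036)/(-0.8846438) = 3.8545699;  |Δ| = 0.0201756
h(3.8545699) = -0.0031389
t₇ = 3.8545699 − (-0.0031389)·(0.0201756)/(-0.1349537) = 3.8541006;  |Δ| = 0.0004693
|t₇ − t₆| = 0.0004693 < 10^{-2}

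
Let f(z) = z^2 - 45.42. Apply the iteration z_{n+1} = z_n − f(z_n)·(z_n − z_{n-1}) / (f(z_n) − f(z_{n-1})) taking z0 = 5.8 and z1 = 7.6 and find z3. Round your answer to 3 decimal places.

6.736

f(5.8) = -11.78000, f(7.6) = 12.34000
z2 = 7.60000 − 12.34000·(7.60000 − 5.80000) / (12.34000 − (-11.78000)) = 7.60000 − (22.21200)/(24.12000) = 6.67910
f(6.67910) = -0.80956
z3 = 6.67910 − (-0.80956)·(6.67910 − 7.60000) / (-0.80956 − 12.34000) = 6.67910 − (0.74552)/(-13.14956) = 6.73580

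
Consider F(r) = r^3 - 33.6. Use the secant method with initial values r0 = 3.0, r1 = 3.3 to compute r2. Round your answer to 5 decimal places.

3.22155

F(3.0) = -6.6000000, F(3.3) = 2.3370000
r2 = 3.3000000 − 2.3370000·(3.3000000 − 3.0000000) / (2.3370000 − (-6.6000000)) = 3.3000000 − (0.7011000)/(8.9370000) = 3.2215509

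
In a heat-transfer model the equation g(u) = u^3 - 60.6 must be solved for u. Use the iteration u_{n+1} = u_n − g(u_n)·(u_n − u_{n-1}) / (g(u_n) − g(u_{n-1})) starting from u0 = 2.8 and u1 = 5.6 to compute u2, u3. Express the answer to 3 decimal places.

g(2.8) = -38.64800, g(5.6) = 115.01600
u2 = 5.60000 − 115.01600·(5.60000 − 2.80000) / (115.01600 − (-38.64800)) = 5.60000 − (322.04480)/(153.66400) = 3.50423
g(3.50423) = -17.56946
u3 = 3.50423 − (-17.56946)·(3.50423 − 5.60000) / (-17.56946 − 115.01600) = 3.50423 − (36.82158)/(-132.58546) = 3.78195

3.504, 3.782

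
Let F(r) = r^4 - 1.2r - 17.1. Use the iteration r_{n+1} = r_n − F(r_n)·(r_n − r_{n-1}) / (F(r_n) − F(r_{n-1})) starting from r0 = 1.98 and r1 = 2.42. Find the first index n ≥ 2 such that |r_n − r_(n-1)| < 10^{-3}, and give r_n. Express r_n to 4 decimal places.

n = 5, r_n = 2.1048

F(1.98) = -4.106464, F(2.42) = 14.293421
r2 = 2.420000 − 14.293421·(0.440000)/(18.399885) = 2.078199;  |Δ| = 0.341801
F(2.078199) = -0.940858
r3 = 2.078199 − (-0.940858)·(-0.341801)/(-15.234279) = 2.099308;  |Δ| = 0.021109
F(2.099308) = -0.196689
r4 = 2.099308 − (-0.196689)·(0.021109)/(0.744168) = 2.104887;  |Δ| = 0.005579
F(2.104887) = 0.003918
r5 = 2.104887 − 0.003918·(0.005579)/(0.200607) = 2.104778;  |Δ| = 0.000109
|r5 − r4| = 0.000109 < 10^{-3}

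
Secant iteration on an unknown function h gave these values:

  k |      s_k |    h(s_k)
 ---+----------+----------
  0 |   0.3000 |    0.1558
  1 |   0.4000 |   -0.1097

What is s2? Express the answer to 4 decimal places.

0.3587

s2 = 0.4000 − (-0.1097)·(0.4000 − 0.3000) / (-0.1097 − 0.1558)
   = 0.4000 − (-0.010970)/(-0.265500) = 0.358682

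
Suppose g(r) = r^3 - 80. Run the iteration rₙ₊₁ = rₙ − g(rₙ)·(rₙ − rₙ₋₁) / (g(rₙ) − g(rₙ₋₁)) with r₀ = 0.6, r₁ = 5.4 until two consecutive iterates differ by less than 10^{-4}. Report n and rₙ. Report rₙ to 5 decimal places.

g(0.6) = -79.7840000, g(5.4) = 77.4640000
r₂ = 5.4000000 − 77.4640000·(4.8000000)/(157.2480000) = 3.0354090;  |Δ| = 2.3645910
g(3.0354090) = -52.0326275
r₃ = 3.0354090 − (-52.0326275)·(-2.3645910)/(-129.4966275) = 3.9855178;  |Δ| = 0.9501088
g(3.9855178) = -16.6926318
r₄ = 3.9855178 − (-16.6926318)·(0.9501088)/(35.3399956) = 4.4342959;  |Δ| = 0.4487781
g(4.4342959) = 7.1914717
r₅ = 4.4342959 − 7.1914717·(0.4487781)/(23.8841035) = 4.2991694;  |Δ| = 0.1351265
g(4.2991694) = -0.5390641
r₆ = 4.2991694 − (-0.5390641)·(-0.1351265)/(-7.7305358) = 4.3085920;  |Δ| = 0.0094226
g(4.3085920) = -0.0154478
r₇ = 4.3085920 − (-0.0154478)·(0.0094226)/(0.5236163) = 4.3088700;  |Δ| = 0.0002780
g(4.3088700) = 0.0000348
r₈ = 4.3088700 − 0.0000348·(0.0002780)/(0.0154826) = 4.3088694;  |Δ| = 0.0000006
|r₈ − r₇| = 0.0000006 < 10^{-4}

n = 8, rₙ = 4.30887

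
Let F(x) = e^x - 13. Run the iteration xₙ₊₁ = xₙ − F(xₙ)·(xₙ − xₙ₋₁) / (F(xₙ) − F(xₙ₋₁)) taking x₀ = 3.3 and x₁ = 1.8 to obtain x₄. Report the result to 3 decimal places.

F(3.3) = 14.11264, F(1.8) = -6.95035
x₂ = 1.80000 − (-6.95035)·(1.80000 − 3.30000) / (-6.95035 − 14.11264) = 1.80000 − (10.42553)/(-21.06299) = 2.29497
F(2.29497) = -3.07587
x₃ = 2.29497 − (-3.07587)·(2.29497 − 1.80000) / (-3.07587 − (-6.95035)) = 2.29497 − (-1.52246)/(3.87448) = 2.68791
F(2.68791) = 1.70099
x₄ = 2.68791 − 1.70099·(2.68791 − 2.29497) / (1.70099 − (-3.07587)) = 2.68791 − (0.66840)/(4.77686) = 2.54799

2.548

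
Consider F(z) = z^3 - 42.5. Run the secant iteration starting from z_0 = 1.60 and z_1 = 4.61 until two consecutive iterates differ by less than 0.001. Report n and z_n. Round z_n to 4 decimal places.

n = 7, z_n = 3.4898

F(1.60) = -38.404000, F(4.61) = 55.472181
z_2 = 4.610000 − 55.472181·(3.010000)/(93.876181) = 2.831367;  |Δ| = 1.778633
F(2.831367) = -19.801950
z_3 = 2.831367 − (-19.801950)·(-1.778633)/(-75.274131) = 3.299262;  |Δ| = 0.467895
F(3.299262) = -6.587097
z_4 = 3.299262 − (-6.587097)·(0.467895)/(13.214853) = 3.532490;  |Δ| = 0.233228
F(3.532490) = 1.580126
z_5 = 3.532490 − 1.580126·(0.233228)/(8.167224) = 3.487367;  |Δ| = 0.045123
F(3.487367) = -0.087587
z_6 = 3.487367 − (-0.087587)·(-0.045123)/(-1.667713) = 3.489737;  |Δ| = 0.002370
F(3.489737) = -0.001065
z_7 = 3.489737 − (-0.001065)·(0.002370)/(0.086522) = 3.489766;  |Δ| = 0.000029
|z_7 − z_6| = 0.000029 < 0.001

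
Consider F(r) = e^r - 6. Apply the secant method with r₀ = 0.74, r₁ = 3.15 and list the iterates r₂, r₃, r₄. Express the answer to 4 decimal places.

F(0.74) = -3.904064, F(3.15) = 17.336065
r₂ = 3.150000 − 17.336065·(3.150000 − 0.740000) / (17.336065 − (-3.904064)) = 3.150000 − (41.779916)/(21.240129) = 1.182973
F(1.182973) = -2.735937
r₃ = 1.182973 − (-2.735937)·(1.182973 − 3.150000) / (-2.735937 − 17.336065) = 1.182973 − (5.381664)/(-20.072002) = 1.451091
F(1.451091) = -1.732234
r₄ = 1.451091 − (-1.732234)·(1.451091 − 1.182973) / (-1.732234 − (-2.735937)) = 1.451091 − (-0.464443)/(1.003704) = 1.913820

1.1830, 1.4511, 1.9138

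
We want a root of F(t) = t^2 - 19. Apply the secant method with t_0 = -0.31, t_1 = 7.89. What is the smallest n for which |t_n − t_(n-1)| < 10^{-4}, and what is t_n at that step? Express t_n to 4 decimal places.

F(-0.31) = -18.903900, F(7.89) = 43.252100
t_2 = 7.890000 − 43.252100·(8.200000)/(62.156000) = 2.183918;  |Δ| = 5.706082
F(2.183918) = -14.230501
t_3 = 2.183918 − (-14.230501)·(-5.706082)/(-57.482601) = 3.596527;  |Δ| = 1.412608
F(3.596527) = -6.064997
t_4 = 3.596527 − (-6.064997)·(1.412608)/(8.165505) = 4.645753;  |Δ| = 1.049227
F(4.645753) = 2.583023
t_5 = 4.645753 − 2.583023·(1.049227)/(8.648019) = 4.332366;  |Δ| = 0.313387
F(4.332366) = -0.230603
t_6 = 4.332366 − (-0.230603)·(-0.313387)/(-2.813625) = 4.358051;  |Δ| = 0.025685
F(4.358051) = -0.007390
t_7 = 4.358051 − (-0.007390)·(0.025685)/(0.223213) = 4.358902;  |Δ| = 0.000850
F(4.358902) = 0.000023
t_8 = 4.358902 − 0.000023·(0.000850)/(0.007412) = 4.358899;  |Δ| = 0.000003
|t_8 − t_7| = 0.000003 < 10^{-4}

n = 8, t_n = 4.3589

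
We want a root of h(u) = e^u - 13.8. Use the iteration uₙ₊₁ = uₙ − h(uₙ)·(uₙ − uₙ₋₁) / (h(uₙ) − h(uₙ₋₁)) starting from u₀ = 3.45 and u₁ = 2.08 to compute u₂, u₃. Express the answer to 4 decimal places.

2.4179, 2.6886

h(3.45) = 17.700392, h(2.08) = -5.795531
u₂ = 2.080000 − (-5.795531)·(2.080000 − 3.450000) / (-5.795531 − 17.700392) = 2.080000 − (7.939878)/(-23.495923) = 2.417926
h(2.417926) = -2.577443
u₃ = 2.417926 − (-2.577443)·(2.417926 − 2.080000) / (-2.577443 − (-5.795531)) = 2.417926 − (-0.870984)/(3.218088) = 2.688579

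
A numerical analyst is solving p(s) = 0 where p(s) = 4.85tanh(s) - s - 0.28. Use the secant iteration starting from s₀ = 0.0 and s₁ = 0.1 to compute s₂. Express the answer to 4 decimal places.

0.0730

p(0.0) = -0.280000, p(0.1) = 0.103390
s₂ = 0.100000 − 0.103390·(0.100000 − 0.000000) / (0.103390 − (-0.280000)) = 0.100000 − (0.010339)/(0.383390) = 0.073033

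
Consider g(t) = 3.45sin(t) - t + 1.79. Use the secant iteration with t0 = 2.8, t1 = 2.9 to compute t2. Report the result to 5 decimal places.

g(2.8) = 0.1457091, g(2.9) = -0.2845898
t2 = 2.9000000 − (-0.2845898)·(2.9000000 − 2.8000000) / (-0.2845898 − 0.1457091) = 2.9000000 − (-0.0284590)/(-0.4302989) = 2.8338623

2.83386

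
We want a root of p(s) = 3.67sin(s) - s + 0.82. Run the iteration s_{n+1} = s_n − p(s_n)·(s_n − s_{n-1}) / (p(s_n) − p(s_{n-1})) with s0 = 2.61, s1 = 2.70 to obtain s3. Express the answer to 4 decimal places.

p(2.61) = 0.070348, p(2.70) = -0.311516
s2 = 2.700000 − (-0.311516)·(2.700000 − 2.610000) / (-0.311516 − 0.070348) = 2.700000 − (-0.028036)/(-0.381864) = 2.626580
p(2.626580) = 0.001063
s3 = 2.626580 − 0.001063·(2.626580 − 2.700000) / (0.001063 − (-0.311516)) = 2.626580 − (-0.000078)/(0.312579) = 2.626830

2.6268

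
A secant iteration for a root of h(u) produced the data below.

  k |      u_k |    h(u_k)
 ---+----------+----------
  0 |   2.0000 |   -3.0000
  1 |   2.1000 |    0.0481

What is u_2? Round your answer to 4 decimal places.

2.0984

u_2 = 2.1000 − 0.0481·(2.1000 − 2.0000) / (0.0481 − (-3.0000))
   = 2.1000 − (0.004810)/(3.048100) = 2.098422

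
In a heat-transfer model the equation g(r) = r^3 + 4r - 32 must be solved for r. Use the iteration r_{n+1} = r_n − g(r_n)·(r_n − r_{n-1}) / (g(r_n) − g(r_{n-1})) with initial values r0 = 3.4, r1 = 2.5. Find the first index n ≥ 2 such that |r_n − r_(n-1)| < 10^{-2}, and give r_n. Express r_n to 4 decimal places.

n = 4, r_n = 2.7575

g(3.4) = 20.904000, g(2.5) = -6.375000
r2 = 2.500000 − (-6.375000)·(-0.900000)/(-27.279000) = 2.710327;  |Δ| = 0.210327
g(2.710327) = -1.248985
r3 = 2.710327 − (-1.248985)·(0.210327)/(5.126015) = 2.761574;  |Δ| = 0.051247
g(2.761574) = 0.106863
r4 = 2.761574 − 0.106863·(0.051247)/(1.355849) = 2.757535;  |Δ| = 0.004039
|r4 − r3| = 0.004039 < 10^{-2}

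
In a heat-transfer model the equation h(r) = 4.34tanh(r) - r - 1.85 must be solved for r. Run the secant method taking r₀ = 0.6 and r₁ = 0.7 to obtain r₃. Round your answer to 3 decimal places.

0.660

h(0.6) = -0.11920, h(0.7) = 0.07296
r₂ = 0.70000 − 0.07296·(0.70000 − 0.60000) / (0.07296 − (-0.11920)) = 0.70000 − (0.00730)/(0.19216) = 0.66203
h(0.66203) = 0.00393
r₃ = 0.66203 − 0.00393·(0.66203 − 0.70000) / (0.00393 − 0.07296) = 0.66203 − (-0.00015)/(-0.06903) = 0.65987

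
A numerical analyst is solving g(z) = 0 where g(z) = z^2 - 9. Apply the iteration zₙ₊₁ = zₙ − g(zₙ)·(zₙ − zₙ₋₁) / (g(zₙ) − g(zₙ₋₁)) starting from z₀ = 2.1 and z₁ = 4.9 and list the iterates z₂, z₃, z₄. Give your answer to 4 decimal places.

g(2.1) = -4.590000, g(4.9) = 15.010000
z₂ = 4.900000 − 15.010000·(4.900000 − 2.100000) / (15.010000 − (-4.590000)) = 4.900000 − (42.028000)/(19.600000) = 2.755714
g(2.755714) = -1.406039
z₃ = 2.755714 − (-1.406039)·(2.755714 − 4.900000) / (-1.406039 − 15.010000) = 2.755714 − (3.014949)/(-16.416039) = 2.939373
g(2.939373) = -0.360086
z₄ = 2.939373 − (-0.360086)·(2.939373 − 2.755714) / (-0.360086 − (-1.406039)) = 2.939373 − (-0.066133)/(1.045953) = 3.002601

2.7557, 2.9394, 3.0026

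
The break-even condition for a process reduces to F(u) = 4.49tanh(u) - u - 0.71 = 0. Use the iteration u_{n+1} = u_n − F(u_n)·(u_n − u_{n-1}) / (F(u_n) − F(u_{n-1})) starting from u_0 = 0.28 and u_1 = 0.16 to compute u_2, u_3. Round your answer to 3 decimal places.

F(0.28) = 0.23534, F(0.16) = -0.15767
u_2 = 0.16000 − (-0.15767)·(0.16000 − 0.28000) / (-0.15767 − 0.23534) = 0.16000 − (0.01892)/(-0.39301) = 0.20814
F(0.20814) = 0.00315
u_3 = 0.20814 − 0.00315·(0.20814 − 0.16000) / (0.00315 − (-0.15767)) = 0.20814 − (0.00015)/(0.16082) = 0.20720

0.208, 0.207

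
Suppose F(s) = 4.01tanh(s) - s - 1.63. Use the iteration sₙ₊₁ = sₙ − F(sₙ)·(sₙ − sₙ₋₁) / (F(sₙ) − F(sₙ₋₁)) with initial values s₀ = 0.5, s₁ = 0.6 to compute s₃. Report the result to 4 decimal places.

F(0.5) = -0.276910, F(0.6) = -0.076431
s₂ = 0.600000 − (-0.076431)·(0.600000 − 0.500000) / (-0.076431 − (-0.276910)) = 0.600000 − (-0.007643)/(0.200479) = 0.638124
F(0.638124) = -0.008004
s₃ = 0.638124 − (-0.008004)·(0.638124 − 0.600000) / (-0.008004 − (-0.076431)) = 0.638124 − (-0.000305)/(0.068427) = 0.642584

0.6426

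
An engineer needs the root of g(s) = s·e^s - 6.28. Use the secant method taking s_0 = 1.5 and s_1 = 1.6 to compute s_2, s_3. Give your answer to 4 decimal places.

g(1.5) = 0.442534, g(1.6) = 1.644852
s_2 = 1.600000 − 1.644852·(1.600000 − 1.500000) / (1.644852 − 0.442534) = 1.600000 − (0.164485)/(1.202318) = 1.463193
g(1.463193) = 0.040603
s_3 = 1.463193 − 0.040603·(1.463193 − 1.600000) / (0.040603 − 1.644852) = 1.463193 − (-0.005555)/(-1.604249) = 1.459731

1.4632, 1.4597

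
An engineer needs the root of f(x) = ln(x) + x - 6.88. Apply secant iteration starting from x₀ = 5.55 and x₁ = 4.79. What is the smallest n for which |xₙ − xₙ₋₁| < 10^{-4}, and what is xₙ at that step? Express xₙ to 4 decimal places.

n = 4, xₙ = 5.2263

f(5.55) = 0.383798, f(4.79) = -0.523470
x₂ = 4.790000 − (-0.523470)·(-0.760000)/(-0.907268) = 5.228500;  |Δ| = 0.438500
f(5.228500) = 0.002625
x₃ = 5.228500 − 0.002625·(0.438500)/(0.526094) = 5.226313;  |Δ| = 0.002188
f(5.226313) = 0.000019
x₄ = 5.226313 − 0.000019·(-0.002188)/(-0.002606) = 5.226297;  |Δ| = 0.000016
|x₄ − x₃| = 0.000016 < 10^{-4}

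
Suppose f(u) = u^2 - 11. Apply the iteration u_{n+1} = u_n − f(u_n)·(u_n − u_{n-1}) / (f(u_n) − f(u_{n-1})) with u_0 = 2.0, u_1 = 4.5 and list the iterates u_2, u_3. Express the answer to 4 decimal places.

f(2.0) = -7.000000, f(4.5) = 9.250000
u_2 = 4.500000 − 9.250000·(4.500000 − 2.000000) / (9.250000 − (-7.000000)) = 4.500000 − (23.125000)/(16.250000) = 3.076923
f(3.076923) = -1.532544
u_3 = 3.076923 − (-1.532544)·(3.076923 − 4.500000) / (-1.532544 − 9.250000) = 3.076923 − (2.180929)/(-10.782544) = 3.279188

3.0769, 3.2792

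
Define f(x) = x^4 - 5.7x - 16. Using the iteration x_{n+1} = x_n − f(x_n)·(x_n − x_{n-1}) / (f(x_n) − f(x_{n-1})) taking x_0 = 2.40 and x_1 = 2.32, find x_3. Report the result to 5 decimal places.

f(2.40) = 3.4976000, f(2.32) = -0.2537702
x_2 = 2.3200000 − (-0.2537702)·(2.3200000 − 2.4000000) / (-0.2537702 − 3.4976000) = 2.3200000 − (0.0203016)/(-3.7513702) = 2.3254118
f(2.3254118) = -0.0133585
x_3 = 2.3254118 − (-0.0133585)·(2.3254118 − 2.3200000) / (-0.0133585 − (-0.2537702)) = 2.3254118 − (-0.0000723)/(0.2404117) = 2.3257125

2.32571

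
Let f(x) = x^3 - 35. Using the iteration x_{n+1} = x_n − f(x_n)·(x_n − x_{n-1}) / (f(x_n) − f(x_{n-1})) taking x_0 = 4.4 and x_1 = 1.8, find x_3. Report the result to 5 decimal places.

f(4.4) = 50.1840000, f(1.8) = -29.1680000
x_2 = 1.8000000 − (-29.1680000)·(1.8000000 − 4.4000000) / (-29.1680000 − 50.1840000) = 1.8000000 − (75.8368000)/(-79.3520000) = 2.7557012
f(2.7557012) = -14.0735112
x_3 = 2.7557012 − (-14.0735112)·(2.7557012 − 1.8000000) / (-14.0735112 − (-29.1680000)) = 2.7557012 − (-13.4500712)/(15.0944888) = 3.6467596

3.64676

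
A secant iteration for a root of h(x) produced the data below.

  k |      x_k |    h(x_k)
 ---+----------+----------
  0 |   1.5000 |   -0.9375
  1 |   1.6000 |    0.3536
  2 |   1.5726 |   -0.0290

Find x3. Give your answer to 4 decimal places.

x3 = 1.5726 − (-0.0290)·(1.5726 − 1.6000) / (-0.0290 − 0.3536)
   = 1.5726 − (0.000795)/(-0.382600) = 1.574677

1.5747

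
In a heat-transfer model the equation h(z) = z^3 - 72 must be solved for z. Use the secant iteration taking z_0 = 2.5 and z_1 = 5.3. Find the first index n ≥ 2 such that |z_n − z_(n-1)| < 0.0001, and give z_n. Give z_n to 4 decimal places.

h(2.5) = -56.375000, h(5.3) = 76.877000
z_2 = 5.300000 − 76.877000·(2.800000)/(133.252000) = 3.684598;  |Δ| = 1.615402
h(3.684598) = -21.976947
z_3 = 3.684598 − (-21.976947)·(-1.615402)/(-98.853947) = 4.043730;  |Δ| = 0.359132
h(4.043730) = -5.877950
z_4 = 4.043730 − (-5.877950)·(0.359132)/(16.098997) = 4.174853;  |Δ| = 0.131124
h(4.174853) = 0.765185
z_5 = 4.174853 − 0.765185·(0.131124)/(6.643135) = 4.159750;  |Δ| = 0.015103
h(4.159750) = -0.021691
z_6 = 4.159750 − (-0.021691)·(-0.015103)/(-0.786876) = 4.160166;  |Δ| = 0.000416
h(4.160166) = -0.000076
z_7 = 4.160166 − (-0.000076)·(0.000416)/(0.021614) = 4.160168;  |Δ| = 0.000001
|z_7 − z_6| = 0.000001 < 0.0001

n = 7, z_n = 4.1602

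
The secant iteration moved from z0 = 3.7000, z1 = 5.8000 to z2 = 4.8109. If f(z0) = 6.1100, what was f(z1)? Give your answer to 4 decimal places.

-5.4401

The secant line through (3.7000, 6.1100) and (5.8000, f(z1)) crosses zero at z2 = 4.8109.
So (3.7000, 6.1100), (5.8000, f(z1)), (4.8109, 0) are collinear:
f(z1) = 6.1100 · (5.8000 − 4.8109) / (3.7000 − 4.8109) = 6.1100 · (0.989100)/(-1.110900) = -5.440095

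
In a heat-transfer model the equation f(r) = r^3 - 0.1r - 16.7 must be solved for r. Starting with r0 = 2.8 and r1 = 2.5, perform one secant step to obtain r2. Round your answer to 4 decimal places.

f(2.8) = 4.972000, f(2.5) = -1.325000
r2 = 2.500000 − (-1.325000)·(2.500000 − 2.800000) / (-1.325000 − 4.972000) = 2.500000 − (0.397500)/(-6.297000) = 2.563125

2.5631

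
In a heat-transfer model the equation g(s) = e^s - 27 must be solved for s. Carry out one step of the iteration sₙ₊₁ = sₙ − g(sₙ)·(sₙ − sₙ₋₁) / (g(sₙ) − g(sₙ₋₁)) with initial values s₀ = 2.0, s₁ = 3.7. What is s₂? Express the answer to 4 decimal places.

3.0085

g(2.0) = -19.610944, g(3.7) = 13.447304
s₂ = 3.700000 − 13.447304·(3.700000 − 2.000000) / (13.447304 − (-19.610944)) = 3.700000 − (22.860417)/(33.058248) = 3.008481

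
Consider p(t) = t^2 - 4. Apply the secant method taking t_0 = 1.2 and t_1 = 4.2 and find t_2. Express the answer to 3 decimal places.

1.674

p(1.2) = -2.56000, p(4.2) = 13.64000
t_2 = 4.20000 − 13.64000·(4.20000 − 1.20000) / (13.64000 − (-2.56000)) = 4.20000 − (40.92000)/(16.20000) = 1.67407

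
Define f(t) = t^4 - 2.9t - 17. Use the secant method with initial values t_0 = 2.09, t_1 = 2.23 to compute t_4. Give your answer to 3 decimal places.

f(2.09) = -3.98070, f(2.23) = 1.26273
t_2 = 2.23000 − 1.26273·(2.23000 − 2.09000) / (1.26273 − (-3.98070)) = 2.23000 − (0.17678)/(5.24344) = 2.19628
f(2.19628) = -0.10146
t_3 = 2.19628 − (-0.10146)·(2.19628 − 2.23000) / (-0.10146 − 1.26273) = 2.19628 − (0.00342)/(-1.36419) = 2.19879
f(2.19879) = -0.00229
t_4 = 2.19879 − (-0.00229)·(2.19879 − 2.19628) / (-0.00229 − (-0.10146)) = 2.19879 − (-0.00001)/(0.09917) = 2.19885

2.199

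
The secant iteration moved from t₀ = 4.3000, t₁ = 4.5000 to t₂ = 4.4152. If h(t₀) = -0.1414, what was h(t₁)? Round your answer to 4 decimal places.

The secant line through (4.3000, -0.1414) and (4.5000, h(t₁)) crosses zero at t₂ = 4.4152.
So (4.3000, -0.1414), (4.5000, h(t₁)), (4.4152, 0) are collinear:
h(t₁) = -0.1414 · (4.5000 − 4.4152) / (4.3000 − 4.4152) = -0.1414 · (0.084800)/(-0.115200) = 0.104086

0.1041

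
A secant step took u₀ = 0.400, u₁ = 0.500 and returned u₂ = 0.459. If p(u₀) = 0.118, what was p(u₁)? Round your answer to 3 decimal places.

-0.082

The secant line through (0.400, 0.118) and (0.500, p(u₁)) crosses zero at u₂ = 0.459.
So (0.400, 0.118), (0.500, p(u₁)), (0.459, 0) are collinear:
p(u₁) = 0.118 · (0.500 − 0.459) / (0.400 − 0.459) = 0.118 · (0.04100)/(-0.05900) = -0.08200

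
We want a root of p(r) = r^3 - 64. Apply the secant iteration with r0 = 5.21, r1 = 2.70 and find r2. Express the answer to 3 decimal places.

3.614

p(5.21) = 77.42076, p(2.70) = -44.31700
r2 = 2.70000 − (-44.31700)·(2.70000 − 5.21000) / (-44.31700 − 77.42076) = 2.70000 − (111.23567)/(-121.73776) = 3.61373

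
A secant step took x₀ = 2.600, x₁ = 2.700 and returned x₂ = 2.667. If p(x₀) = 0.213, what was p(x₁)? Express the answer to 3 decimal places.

-0.105

The secant line through (2.600, 0.213) and (2.700, p(x₁)) crosses zero at x₂ = 2.667.
So (2.600, 0.213), (2.700, p(x₁)), (2.667, 0) are collinear:
p(x₁) = 0.213 · (2.700 − 2.667) / (2.600 − 2.667) = 0.213 · (0.03300)/(-0.06700) = -0.10491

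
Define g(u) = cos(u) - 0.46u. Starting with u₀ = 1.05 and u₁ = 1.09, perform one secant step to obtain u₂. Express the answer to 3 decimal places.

g(1.05) = 0.01457, g(1.09) = -0.03891
u₂ = 1.09000 − (-0.03891)·(1.09000 − 1.05000) / (-0.03891 − 0.01457) = 1.09000 − (-0.00156)/(-0.05349) = 1.06090

1.061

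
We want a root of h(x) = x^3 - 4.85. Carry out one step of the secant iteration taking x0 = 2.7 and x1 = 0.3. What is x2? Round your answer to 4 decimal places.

0.8889

h(2.7) = 14.833000, h(0.3) = -4.823000
x2 = 0.300000 − (-4.823000)·(0.300000 − 2.700000) / (-4.823000 − 14.833000) = 0.300000 − (11.575200)/(-19.656000) = 0.888889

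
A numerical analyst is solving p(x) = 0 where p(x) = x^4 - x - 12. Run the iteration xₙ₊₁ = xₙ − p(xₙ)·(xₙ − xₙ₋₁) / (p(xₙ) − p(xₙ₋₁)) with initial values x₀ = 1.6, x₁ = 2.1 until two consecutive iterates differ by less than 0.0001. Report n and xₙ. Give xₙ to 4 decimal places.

p(1.6) = -7.046400, p(2.1) = 5.348100
x₂ = 2.100000 − 5.348100·(0.500000)/(12.394500) = 1.884255;  |Δ| = 0.215745
p(1.884255) = -1.278792
x₃ = 1.884255 − (-1.278792)·(-0.215745)/(-6.626892) = 1.925887;  |Δ| = 0.041632
p(1.925887) = -0.168892
x₄ = 1.925887 − (-0.168892)·(0.041632)/(1.109900) = 1.932223;  |Δ| = 0.006335
p(1.932223) = 0.006680
x₅ = 1.932223 − 0.006680·(0.006335)/(0.175573) = 1.931982;  |Δ| = 0.000241
p(1.931982) = -0.000033
x₆ = 1.931982 − (-0.000033)·(-0.000241)/(-0.006713) = 1.931983;  |Δ| = 0.000001
|x₆ − x₅| = 0.000001 < 0.0001

n = 6, xₙ = 1.9320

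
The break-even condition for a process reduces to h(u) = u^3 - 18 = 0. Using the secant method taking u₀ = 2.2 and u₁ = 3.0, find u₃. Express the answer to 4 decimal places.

h(2.2) = -7.352000, h(3.0) = 9.000000
u₂ = 3.000000 − 9.000000·(3.000000 − 2.200000) / (9.000000 − (-7.352000)) = 3.000000 − (7.200000)/(16.352000) = 2.559687
h(2.559687) = -1.228939
u₃ = 2.559687 − (-1.228939)·(2.559687 − 3.000000) / (-1.228939 − 9.000000) = 2.559687 − (0.541118)/(-10.228939) = 2.612588

2.6126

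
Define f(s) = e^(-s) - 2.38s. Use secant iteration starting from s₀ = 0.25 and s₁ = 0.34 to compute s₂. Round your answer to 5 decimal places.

0.30882

f(0.25) = 0.1838008, f(0.34) = -0.0974297
s₂ = 0.3400000 − (-0.0974297)·(0.3400000 − 0.2500000) / (-0.0974297 − 0.1838008) = 0.3400000 − (-0.0087687)/(-0.2812305) = 0.3088203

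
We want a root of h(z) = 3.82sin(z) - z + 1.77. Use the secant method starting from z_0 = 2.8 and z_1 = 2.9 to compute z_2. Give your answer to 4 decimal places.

h(2.8) = 0.249655, h(2.9) = -0.216068
z_2 = 2.900000 − (-0.216068)·(2.900000 − 2.800000) / (-0.216068 − 0.249655) = 2.900000 − (-0.021607)/(-0.465722) = 2.853606

2.8536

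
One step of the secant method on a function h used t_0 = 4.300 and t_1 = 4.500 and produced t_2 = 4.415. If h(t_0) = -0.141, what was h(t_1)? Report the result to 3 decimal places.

The secant line through (4.300, -0.141) and (4.500, h(t_1)) crosses zero at t_2 = 4.415.
So (4.300, -0.141), (4.500, h(t_1)), (4.415, 0) are collinear:
h(t_1) = -0.141 · (4.500 − 4.415) / (4.300 − 4.415) = -0.141 · (0.08500)/(-0.11500) = 0.10422

0.104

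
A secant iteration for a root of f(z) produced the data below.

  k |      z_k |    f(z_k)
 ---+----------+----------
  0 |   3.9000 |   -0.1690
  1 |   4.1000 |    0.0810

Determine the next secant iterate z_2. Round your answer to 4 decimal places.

z_2 = 4.1000 − 0.0810·(4.1000 − 3.9000) / (0.0810 − (-0.1690))
   = 4.1000 − (0.016200)/(0.250000) = 4.035200

4.0352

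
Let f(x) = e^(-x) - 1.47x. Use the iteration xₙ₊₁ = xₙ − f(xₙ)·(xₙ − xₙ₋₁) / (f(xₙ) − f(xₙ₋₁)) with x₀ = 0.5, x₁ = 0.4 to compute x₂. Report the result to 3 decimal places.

0.439

f(0.5) = -0.12847, f(0.4) = 0.08232
x₂ = 0.40000 − 0.08232·(0.40000 − 0.50000) / (0.08232 − (-0.12847)) = 0.40000 − (-0.00823)/(0.21079) = 0.43905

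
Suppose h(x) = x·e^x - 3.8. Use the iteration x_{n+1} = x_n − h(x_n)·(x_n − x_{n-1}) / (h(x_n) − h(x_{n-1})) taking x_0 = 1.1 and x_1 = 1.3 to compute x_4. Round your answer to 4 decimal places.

1.1743

h(1.1) = -0.495417, h(1.3) = 0.970086
x_2 = 1.300000 − 0.970086·(1.300000 − 1.100000) / (0.970086 − (-0.495417)) = 1.300000 − (0.194017)/(1.465503) = 1.167611
h(1.167611) = -0.046946
x_3 = 1.167611 − (-0.046946)·(1.167611 − 1.300000) / (-0.046946 − 0.970086) = 1.167611 − (0.006215)/(-1.017031) = 1.173722
h(1.173722) = -0.004177
x_4 = 1.173722 − (-0.004177)·(1.173722 − 1.167611) / (-0.004177 − (-0.046946)) = 1.173722 − (-0.000026)/(0.042769) = 1.174318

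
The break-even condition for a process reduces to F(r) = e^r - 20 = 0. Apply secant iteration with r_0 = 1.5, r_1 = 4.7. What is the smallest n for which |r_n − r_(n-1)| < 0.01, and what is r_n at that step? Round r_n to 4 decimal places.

F(1.5) = -15.518311, F(4.7) = 89.947172
r_2 = 4.700000 − 89.947172·(3.200000)/(105.465483) = 1.970852;  |Δ| = 2.729148
F(1.970852) = -12.823214
r_3 = 1.970852 − (-12.823214)·(-2.729148)/(-102.770387) = 2.311382;  |Δ| = 0.340531
F(2.311382) = -9.911641
r_4 = 2.311382 − (-9.911641)·(0.340531)/(2.911573) = 3.470624;  |Δ| = 1.159242
F(3.470624) = 12.156795
r_5 = 3.470624 − 12.156795·(1.159242)/(22.068436) = 2.832035;  |Δ| = 0.638589
F(2.832035) = -3.020025
r_6 = 2.832035 − (-3.020025)·(-0.638589)/(-15.176820) = 2.959107;  |Δ| = 0.127072
F(2.959107) = -0.719252
r_7 = 2.959107 − (-0.719252)·(0.127072)/(2.300774) = 2.998832;  |Δ| = 0.039724
F(2.998832) = 0.062082
r_8 = 2.998832 − 0.062082·(0.039724)/(0.781334) = 2.995675;  |Δ| = 0.003156
|r_8 − r_7| = 0.003156 < 0.01

n = 8, r_n = 2.9957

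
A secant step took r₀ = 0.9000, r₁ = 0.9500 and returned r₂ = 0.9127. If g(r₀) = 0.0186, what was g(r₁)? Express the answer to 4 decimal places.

-0.0546

The secant line through (0.9000, 0.0186) and (0.9500, g(r₁)) crosses zero at r₂ = 0.9127.
So (0.9000, 0.0186), (0.9500, g(r₁)), (0.9127, 0) are collinear:
g(r₁) = 0.0186 · (0.9500 − 0.9127) / (0.9000 − 0.9127) = 0.0186 · (0.037300)/(-0.012700) = -0.054628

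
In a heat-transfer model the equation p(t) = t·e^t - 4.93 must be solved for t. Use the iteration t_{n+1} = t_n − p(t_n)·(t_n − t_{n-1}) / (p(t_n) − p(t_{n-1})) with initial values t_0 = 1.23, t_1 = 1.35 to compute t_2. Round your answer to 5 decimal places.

1.31668

p(1.23) = -0.7218877, p(1.35) = 0.2775245
t_2 = 1.3500000 − 0.2775245·(1.3500000 − 1.2300000) / (0.2775245 − (-0.7218877)) = 1.3500000 − (0.0333029)/(0.9994121) = 1.3166775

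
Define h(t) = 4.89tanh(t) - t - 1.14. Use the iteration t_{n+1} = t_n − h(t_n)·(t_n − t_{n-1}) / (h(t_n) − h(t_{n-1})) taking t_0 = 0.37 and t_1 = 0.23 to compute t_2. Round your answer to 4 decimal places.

0.3063

h(0.37) = 0.221019, h(0.23) = -0.264721
t_2 = 0.230000 − (-0.264721)·(0.230000 − 0.370000) / (-0.264721 − 0.221019) = 0.230000 − (0.037061)/(-0.485741) = 0.306298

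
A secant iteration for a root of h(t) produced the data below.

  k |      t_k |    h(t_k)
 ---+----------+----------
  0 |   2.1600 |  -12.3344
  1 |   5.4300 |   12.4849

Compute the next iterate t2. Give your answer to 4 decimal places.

3.7851

t2 = 5.4300 − 12.4849·(5.4300 − 2.1600) / (12.4849 − (-12.3344))
   = 5.4300 − (40.825623)/(24.819300) = 3.785086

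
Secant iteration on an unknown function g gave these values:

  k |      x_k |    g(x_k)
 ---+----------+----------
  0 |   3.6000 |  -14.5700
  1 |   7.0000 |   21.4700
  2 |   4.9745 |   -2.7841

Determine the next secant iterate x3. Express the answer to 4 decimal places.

5.2070

x3 = 4.9745 − (-2.7841)·(4.9745 − 7.0000) / (-2.7841 − 21.4700)
   = 4.9745 − (5.639195)/(-24.254100) = 5.207005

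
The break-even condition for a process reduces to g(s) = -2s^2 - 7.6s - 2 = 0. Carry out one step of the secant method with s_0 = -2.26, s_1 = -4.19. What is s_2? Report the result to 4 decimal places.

g(-2.26) = 4.960800, g(-4.19) = -5.268200
s_2 = -4.190000 − (-5.268200)·(-4.190000 − (-2.260000)) / (-5.268200 − 4.960800) = -4.190000 − (10.167626)/(-10.229000) = -3.196000

-3.1960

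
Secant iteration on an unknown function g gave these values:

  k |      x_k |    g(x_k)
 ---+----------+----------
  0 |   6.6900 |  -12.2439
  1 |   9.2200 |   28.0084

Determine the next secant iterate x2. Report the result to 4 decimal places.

x2 = 9.2200 − 28.0084·(9.2200 − 6.6900) / (28.0084 − (-12.2439))
   = 9.2200 − (70.861252)/(40.252300) = 7.459573

7.4596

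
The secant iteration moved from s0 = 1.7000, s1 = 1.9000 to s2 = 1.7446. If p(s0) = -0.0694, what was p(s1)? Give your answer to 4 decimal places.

0.2418

The secant line through (1.7000, -0.0694) and (1.9000, p(s1)) crosses zero at s2 = 1.7446.
So (1.7000, -0.0694), (1.9000, p(s1)), (1.7446, 0) are collinear:
p(s1) = -0.0694 · (1.9000 − 1.7446) / (1.7000 − 1.7446) = -0.0694 · (0.155400)/(-0.044600) = 0.241811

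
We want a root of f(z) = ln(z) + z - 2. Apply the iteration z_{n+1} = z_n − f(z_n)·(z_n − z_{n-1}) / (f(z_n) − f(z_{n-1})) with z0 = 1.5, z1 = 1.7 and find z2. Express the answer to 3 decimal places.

1.558

f(1.5) = -0.09453, f(1.7) = 0.23063
z2 = 1.70000 − 0.23063·(1.70000 − 1.50000) / (0.23063 − (-0.09453)) = 1.70000 − (0.04613)/(0.32516) = 1.55815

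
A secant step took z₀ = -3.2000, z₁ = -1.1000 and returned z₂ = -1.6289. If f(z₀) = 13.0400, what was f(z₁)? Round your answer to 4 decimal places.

-4.3898

The secant line through (-3.2000, 13.0400) and (-1.1000, f(z₁)) crosses zero at z₂ = -1.6289.
So (-3.2000, 13.0400), (-1.1000, f(z₁)), (-1.6289, 0) are collinear:
f(z₁) = 13.0400 · (-1.1000 − (-1.6289)) / (-3.2000 − (-1.6289)) = 13.0400 · (0.528900)/(-1.571100) = -4.389826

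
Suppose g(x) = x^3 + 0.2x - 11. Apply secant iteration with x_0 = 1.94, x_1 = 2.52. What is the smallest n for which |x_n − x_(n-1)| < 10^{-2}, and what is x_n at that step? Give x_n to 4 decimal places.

g(1.94) = -3.310616, g(2.52) = 5.507008
x_2 = 2.520000 − 5.507008·(0.580000)/(8.817624) = 2.157764;  |Δ| = 0.362236
g(2.157764) = -0.522022
x_3 = 2.157764 − (-0.522022)·(-0.362236)/(-6.029030) = 2.189128;  |Δ| = 0.031364
g(2.189128) = -0.071261
x_4 = 2.189128 − (-0.071261)·(0.031364)/(0.450760) = 2.194086;  |Δ| = 0.004958
|x_4 − x_3| = 0.004958 < 10^{-2}

n = 4, x_n = 2.1941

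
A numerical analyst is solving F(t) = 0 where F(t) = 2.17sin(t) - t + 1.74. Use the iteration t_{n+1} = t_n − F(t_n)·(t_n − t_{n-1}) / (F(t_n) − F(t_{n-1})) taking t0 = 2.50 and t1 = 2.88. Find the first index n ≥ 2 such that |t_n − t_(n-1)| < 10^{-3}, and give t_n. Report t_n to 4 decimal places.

F(2.50) = 0.538685, F(2.88) = -0.578796
t2 = 2.880000 − (-0.578796)·(0.380000)/(-1.117481) = 2.683180;  |Δ| = 0.196820
F(2.683180) = 0.017100
t3 = 2.683180 − 0.017100·(-0.196820)/(0.595896) = 2.688828;  |Δ| = 0.005648
F(2.688828) = 0.000446
t4 = 2.688828 − 0.000446·(0.005648)/(-0.016654) = 2.688979;  |Δ| = 0.000151
|t4 − t3| = 0.000151 < 10^{-3}

n = 4, t_n = 2.6890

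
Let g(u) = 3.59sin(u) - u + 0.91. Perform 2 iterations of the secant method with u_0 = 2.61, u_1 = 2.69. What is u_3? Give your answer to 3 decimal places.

2.639

g(2.61) = 0.11980, g(2.69) = -0.21333
u_2 = 2.69000 − (-0.21333)·(2.69000 − 2.61000) / (-0.21333 − 0.11980) = 2.69000 − (-0.01707)/(-0.33312) = 2.63877
g(2.63877) = 0.00126
u_3 = 2.63877 − 0.00126·(2.63877 − 2.69000) / (0.00126 − (-0.21333)) = 2.63877 − (-0.00006)/(0.21458) = 2.63907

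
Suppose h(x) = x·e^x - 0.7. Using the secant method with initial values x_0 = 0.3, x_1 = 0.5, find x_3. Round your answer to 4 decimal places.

h(0.3) = -0.295042, h(0.5) = 0.124361
x_2 = 0.500000 − 0.124361·(0.500000 − 0.300000) / (0.124361 − (-0.295042)) = 0.500000 − (0.024872)/(0.419403) = 0.440696
h(0.440696) = -0.015251
x_3 = 0.440696 − (-0.015251)·(0.440696 − 0.500000) / (-0.015251 − 0.124361) = 0.440696 − (0.000904)/(-0.139612) = 0.447175

0.4472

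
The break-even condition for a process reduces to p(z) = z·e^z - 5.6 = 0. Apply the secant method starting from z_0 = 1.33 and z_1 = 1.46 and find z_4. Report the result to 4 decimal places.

p(1.33) = -0.571212, p(1.46) = 0.686701
z_2 = 1.460000 − 0.686701·(1.460000 − 1.330000) / (0.686701 − (-0.571212)) = 1.460000 − (0.089271)/(1.257913) = 1.389032
p(1.389032) = -0.028637
z_3 = 1.389032 − (-0.028637)·(1.389032 − 1.460000) / (-0.028637 − 0.686701) = 1.389032 − (0.002032)/(-0.715338) = 1.391873
p(1.391873) = -0.001358
z_4 = 1.391873 − (-0.001358)·(1.391873 − 1.389032) / (-0.001358 − (-0.028637)) = 1.391873 − (-0.000004)/(0.027279) = 1.392015

1.3920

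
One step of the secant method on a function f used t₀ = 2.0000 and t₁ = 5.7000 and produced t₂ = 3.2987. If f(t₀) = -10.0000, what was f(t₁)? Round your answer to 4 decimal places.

18.4900

The secant line through (2.0000, -10.0000) and (5.7000, f(t₁)) crosses zero at t₂ = 3.2987.
So (2.0000, -10.0000), (5.7000, f(t₁)), (3.2987, 0) are collinear:
f(t₁) = -10.0000 · (5.7000 − 3.2987) / (2.0000 − 3.2987) = -10.0000 · (2.401300)/(-1.298700) = 18.490028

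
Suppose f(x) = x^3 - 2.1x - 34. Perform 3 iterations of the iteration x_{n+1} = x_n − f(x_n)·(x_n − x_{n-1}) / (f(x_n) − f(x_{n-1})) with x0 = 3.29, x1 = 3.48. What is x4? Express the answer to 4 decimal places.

f(3.29) = -5.297711, f(3.48) = 0.836192
x2 = 3.480000 − 0.836192·(3.480000 − 3.290000) / (0.836192 − (-5.297711)) = 3.480000 − (0.158876)/(6.133903) = 3.454099
f(3.454099) = -0.043456
x3 = 3.454099 − (-0.043456)·(3.454099 − 3.480000) / (-0.043456 − 0.836192) = 3.454099 − (0.001126)/(-0.879648) = 3.455378
f(3.455378) = -0.000327
x4 = 3.455378 − (-0.000327)·(3.455378 − 3.454099) / (-0.000327 − (-0.043456)) = 3.455378 − (0.000000)/(0.043129) = 3.455388

3.4554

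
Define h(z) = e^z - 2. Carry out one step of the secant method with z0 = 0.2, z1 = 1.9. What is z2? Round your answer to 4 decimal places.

h(0.2) = -0.778597, h(1.9) = 4.685894
z2 = 1.900000 − 4.685894·(1.900000 − 0.200000) / (4.685894 − (-0.778597)) = 1.900000 − (7.966021)/(5.464492) = 0.442221

0.4422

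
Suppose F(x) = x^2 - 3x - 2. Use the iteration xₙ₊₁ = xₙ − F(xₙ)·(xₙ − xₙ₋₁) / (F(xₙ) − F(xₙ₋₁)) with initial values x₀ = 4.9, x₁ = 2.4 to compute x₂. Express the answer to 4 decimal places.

3.2000

F(4.9) = 7.310000, F(2.4) = -3.440000
x₂ = 2.400000 − (-3.440000)·(2.400000 − 4.900000) / (-3.440000 − 7.310000) = 2.400000 − (8.600000)/(-10.750000) = 3.200000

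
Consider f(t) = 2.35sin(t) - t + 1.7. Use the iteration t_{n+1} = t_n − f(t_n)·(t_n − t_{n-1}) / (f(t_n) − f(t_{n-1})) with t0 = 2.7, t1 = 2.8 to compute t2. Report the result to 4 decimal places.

2.7014

f(2.7) = 0.004343, f(2.8) = -0.312778
t2 = 2.800000 − (-0.312778)·(2.800000 − 2.700000) / (-0.312778 − 0.004343) = 2.800000 − (-0.031278)/(-0.317121) = 2.701369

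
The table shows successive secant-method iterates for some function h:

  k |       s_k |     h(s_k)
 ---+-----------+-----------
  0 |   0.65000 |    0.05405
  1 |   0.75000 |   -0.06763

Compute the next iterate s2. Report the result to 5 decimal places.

0.69442

s2 = 0.75000 − (-0.06763)·(0.75000 − 0.65000) / (-0.06763 − 0.05405)
   = 0.75000 − (-0.0067630)/(-0.1216800) = 0.6944198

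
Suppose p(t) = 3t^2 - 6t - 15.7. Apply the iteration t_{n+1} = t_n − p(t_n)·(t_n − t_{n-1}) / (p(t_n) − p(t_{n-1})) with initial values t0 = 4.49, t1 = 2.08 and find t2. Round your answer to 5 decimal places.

p(4.49) = 17.8403000, p(2.08) = -15.2008000
t2 = 2.0800000 − (-15.2008000)·(2.0800000 − 4.4900000) / (-15.2008000 − 17.8403000) = 2.0800000 − (36.6339280)/(-33.0411000) = 3.1887381

3.18874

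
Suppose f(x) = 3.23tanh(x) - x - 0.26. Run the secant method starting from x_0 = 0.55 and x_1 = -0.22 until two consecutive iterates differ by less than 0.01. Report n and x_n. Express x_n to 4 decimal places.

n = 4, x_n = 0.1174

f(0.55) = 0.806680, f(-0.22) = -0.739353
x_2 = -0.220000 − (-0.739353)·(-0.770000)/(-1.546034) = 0.148234;  |Δ| = 0.368234
f(0.148234) = 0.067085
x_3 = 0.148234 − 0.067085·(0.368234)/(0.806439) = 0.117602;  |Δ| = 0.030632
f(0.117602) = 0.000510
x_4 = 0.117602 − 0.000510·(-0.030632)/(-0.066575) = 0.117367;  |Δ| = 0.000235
|x_4 − x_3| = 0.000235 < 0.01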